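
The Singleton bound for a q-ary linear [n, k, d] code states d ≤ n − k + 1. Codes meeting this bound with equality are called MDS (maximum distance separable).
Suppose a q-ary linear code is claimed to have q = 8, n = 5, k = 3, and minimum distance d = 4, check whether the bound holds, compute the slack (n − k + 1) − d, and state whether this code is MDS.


Singleton RHS = n − k + 1 = 3, slack = -1, bound violated (no such code; not MDS).

Singleton bound: d ≤ n − k + 1.
Here n = 5, k = 3, so n − k + 1 = 3.
Given d = 4, check d ≤ 3: NO.
Slack = (n − k + 1) − d = -1.
The slack is negative: d = 4 exceeds n − k + 1 = 3 by 1, so the Singleton bound is violated and no linear [5, 3, 4]_8 code can exist. In particular it is not MDS (MDS requires d = n − k + 1 exactly).
Description: the claimed parameters are [5, 3, 4]_8; such a code would be impossible (violates the Singleton bound).


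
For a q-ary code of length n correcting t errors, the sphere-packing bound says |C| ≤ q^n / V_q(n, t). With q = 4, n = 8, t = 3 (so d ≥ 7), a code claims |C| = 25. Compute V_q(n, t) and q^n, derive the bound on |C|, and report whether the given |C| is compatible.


V_q(n, t) = 1789, q^n = 65536, Hamming bound = 36, |C| = 25 ≤ bound (satisfied).

Step 1: Compute V_q(n, t) = Σ_{j=0}^3 C(n, j) (q−1)^j.
  j = 0: C(8,0)·(3)^0 = 1·1 = 1.
  j = 1: C(8,1)·(3)^1 = 8·3 = 24.
  j = 2: C(8,2)·(3)^2 = 28·9 = 252.
  j = 3: C(8,3)·(3)^3 = 56·27 = 1512.
  V_q(n, t) = 1 + 24 + 252 + 1512 = 1789.
Step 2: q^n = 4^8 = 65536.
Step 3: Hamming bound ⌊q^n / V_q(n,t)⌋ = ⌊65536/1789⌋ = 36.
Step 4: Compare |C| = 25 to 36: satisfied.
The claimed |C| lies below the Hamming bound.


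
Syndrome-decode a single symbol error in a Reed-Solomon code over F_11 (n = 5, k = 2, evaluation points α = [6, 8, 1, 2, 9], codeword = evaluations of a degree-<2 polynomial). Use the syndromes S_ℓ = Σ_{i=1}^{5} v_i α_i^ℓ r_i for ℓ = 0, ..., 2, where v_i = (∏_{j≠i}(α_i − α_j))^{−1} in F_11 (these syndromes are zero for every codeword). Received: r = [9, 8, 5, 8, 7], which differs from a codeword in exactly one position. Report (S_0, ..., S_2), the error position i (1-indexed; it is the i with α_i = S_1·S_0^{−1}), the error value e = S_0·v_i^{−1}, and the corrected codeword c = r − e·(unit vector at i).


S = (1, 8, 9), error at position 2, error magnitude e = 4, c = [9, 4, 5, 8, 7].

Step 1: column multipliers v_i = (∏_{j≠i}(α_i − α_j))^{−1} mod 11.
  i = 1 (α = 6): (6−8)(6−1)(6−2)(6−9) = (−2)·5·4·(−3) = 120 ≡ 10, so v_1 = 10^{−1} = 10 (mod 11).
  i = 2 (α = 8): (8−6)(8−1)(8−2)(8−9) = 2·7·6·(−1) = −84 ≡ 4, so v_2 = 4^{−1} = 3 (mod 11).
  i = 3 (α = 1): (1−6)(1−8)(1−2)(1−9) = (−5)·(−7)·(−1)·(−8) = 280 ≡ 5, so v_3 = 5^{−1} = 9 (mod 11).
  i = 4 (α = 2): (2−6)(2−8)(2−1)(2−9) = (−4)·(−6)·1·(−7) = −168 ≡ 8, so v_4 = 8^{−1} = 7 (mod 11).
  i = 5 (α = 9): (9−6)(9−8)(9−1)(9−2) = 3·1·8·7 = 168 ≡ 3, so v_5 = 3^{−1} = 4 (mod 11).
  v = [10, 3, 9, 7, 4].
Step 2: syndromes of r = [9, 8, 5, 8, 7] (all sums mod 11).
  S_0 = Σ v_i r_i = 10·9 + 3·8 + 9·5 + 7·8 + 4·7 = 243 ≡ 1.
  S_1 = Σ v_i α_i r_i = 10·6·9 + 3·8·8 + 9·1·5 + 7·2·8 + 4·9·7 = 1141 ≡ 8.
  α_i^2 mod 11 = [3, 9, 1, 4, 4].
  S_2 = Σ v_i α_i^2 r_i = 10·3·9 + 3·9·8 + 9·1·5 + 7·4·8 + 4·4·7 = 867 ≡ 9.
  S = (1, 8, 9) ≠ 0, so r is not a codeword (an error is present).
Step 3: locate the error. For a single error e at position i, S_ℓ = v_i·e·α_i^ℓ, so α_err = S_1/S_0.
  S_0^{−1} = 1^{−1} = 1 (mod 11), so α_err = 8·1 = 8 ≡ 8 = α_2. Error position i = 2.
  Consistency check: S_2/S_1 = 9·7 = 63 ≡ 8 = α_err ✓ (single-error assumption holds).
Step 4: error magnitude e = S_0/v_2 = S_0·∏_{j≠2}(α_2 − α_j) = 1·4 = 4 ≡ 4 (mod 11).
Step 5: correct position 2: c_2 = r_2 − e = 8 − 4 ≡ 4 (mod 11). Hence c = [9, 4, 5, 8, 7].
  Check: interpolating c through the α_i gives m(x) = 2 + 3·x (degree < 2) with m(α_i) = c_i for every i, so c is indeed a codeword.


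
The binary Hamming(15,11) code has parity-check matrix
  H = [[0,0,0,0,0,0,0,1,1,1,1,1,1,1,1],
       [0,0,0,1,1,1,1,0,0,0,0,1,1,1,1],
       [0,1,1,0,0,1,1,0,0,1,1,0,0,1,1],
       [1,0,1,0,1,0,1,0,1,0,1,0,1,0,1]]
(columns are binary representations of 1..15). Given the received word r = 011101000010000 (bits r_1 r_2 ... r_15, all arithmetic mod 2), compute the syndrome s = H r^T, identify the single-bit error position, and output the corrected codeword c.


s = (1, 0, 0, 0)^T, error position = 8, corrected codeword c = 011101010010000

Compute s = H r^T mod 2 one row at a time:
  s_1 = 0 + 0 + 0 + 1 + 0 + 0 + 0 + 0 = 1 ≡ 1 (mod 2).
  s_2 = 1 + 0 + 1 + 0 + 0 + 0 + 0 + 0 = 2 ≡ 0 (mod 2).
  s_3 = 1 + 1 + 1 + 0 + 0 + 1 + 0 + 0 = 4 ≡ 0 (mod 2).
  s_4 = 0 + 1 + 0 + 0 + 0 + 1 + 0 + 0 = 2 ≡ 0 (mod 2).
s = (1, 0, 0, 0)^T — this equals column 8 of H (binary 1000), so error is at position 8.
Correct: flip bit 8 of r = 011101000010000 to get c = 011101010010000.


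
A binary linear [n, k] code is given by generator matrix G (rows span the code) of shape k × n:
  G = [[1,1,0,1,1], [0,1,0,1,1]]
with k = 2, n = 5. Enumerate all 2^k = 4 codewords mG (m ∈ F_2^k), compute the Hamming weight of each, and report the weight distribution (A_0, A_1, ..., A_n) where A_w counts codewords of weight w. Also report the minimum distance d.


Weight distribution: A_0 = 1, A_1 = 1, A_3 = 1, A_4 = 1. Minimum distance d = 1.

Enumerate all 2^2 = 4 messages m ∈ F_2^2.
For each, compute codeword c = mG in F_2^5, then tally its weight.
  m = 00 → c = 00000, weight = 0.
  m = 10 → c = 11011, weight = 4.
  m = 01 → c = 01011, weight = 3.
  m = 11 → c = 10000, weight = 1.
Tally weights:
  weight 0: 1 codewords.
  weight 1: 1 codewords.
  weight 3: 1 codewords.
  weight 4: 1 codewords.
Minimum distance d = smallest w > 0 with A_w > 0 = 1.
Sanity: Σ A_w = 4 = 2^2 = 4 ✓.


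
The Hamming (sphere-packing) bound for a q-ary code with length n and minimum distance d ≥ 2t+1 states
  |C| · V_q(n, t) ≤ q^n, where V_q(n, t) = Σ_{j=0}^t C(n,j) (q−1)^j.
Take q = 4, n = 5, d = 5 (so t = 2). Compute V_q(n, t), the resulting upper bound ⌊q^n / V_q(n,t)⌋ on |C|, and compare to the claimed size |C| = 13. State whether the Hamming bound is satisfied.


V_q(n, t) = 106, q^n = 1024, Hamming bound = 9, |C| = 13 > bound (violated).

Step 1: Compute V_q(n, t) = Σ_{j=0}^2 C(n, j) (q−1)^j.
  j = 0: C(5,0)·(3)^0 = 1·1 = 1.
  j = 1: C(5,1)·(3)^1 = 5·3 = 15.
  j = 2: C(5,2)·(3)^2 = 10·9 = 90.
  V_q(n, t) = 1 + 15 + 90 = 106.
Step 2: q^n = 4^5 = 1024.
Step 3: Hamming bound ⌊q^n / V_q(n,t)⌋ = ⌊1024/106⌋ = 9.
Step 4: Compare |C| = 13 to 9: violated.
The claimed |C| lies above the Hamming bound, so no 4-ary code of length 5 with d ≥ 5 can have 13 codewords.


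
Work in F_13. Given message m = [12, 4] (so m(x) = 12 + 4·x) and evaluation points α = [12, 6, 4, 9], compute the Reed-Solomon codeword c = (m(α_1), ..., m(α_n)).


c = [8, 10, 2, 9]

Message polynomial: m(x) = 12 + 4·x (mod 13).
For each evaluation point α_i, compute m(α_i) mod 13:
  α_1 = 12: Horner steps 4 → 8, so m(12) = 8.
  α_2 = 6: Horner steps 4 → 10, so m(6) = 10.
  α_3 = 4: Horner steps 4 → 2, so m(4) = 2.
  α_4 = 9: Horner steps 4 → 9, so m(9) = 9.
Codeword c = [8, 10, 2, 9] ∈ F_13^4.


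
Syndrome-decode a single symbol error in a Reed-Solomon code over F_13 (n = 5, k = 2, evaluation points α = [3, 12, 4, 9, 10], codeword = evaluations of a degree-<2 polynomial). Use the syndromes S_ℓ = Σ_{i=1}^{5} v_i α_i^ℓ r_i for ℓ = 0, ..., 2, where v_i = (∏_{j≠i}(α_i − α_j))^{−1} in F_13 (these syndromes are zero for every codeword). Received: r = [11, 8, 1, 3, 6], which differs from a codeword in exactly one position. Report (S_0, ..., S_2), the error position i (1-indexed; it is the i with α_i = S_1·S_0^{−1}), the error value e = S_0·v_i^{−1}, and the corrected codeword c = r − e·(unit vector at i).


S = (3, 10, 3), error at position 2, error magnitude e = 9, c = [11, 12, 1, 3, 6].

Step 1: column multipliers v_i = (∏_{j≠i}(α_i − α_j))^{−1} mod 13.
  i = 1 (α = 3): (3−12)(3−4)(3−9)(3−10) = (−9)·(−1)·(−6)·(−7) = 378 ≡ 1, so v_1 = 1^{−1} = 1 (mod 13).
  i = 2 (α = 12): (12−3)(12−4)(12−9)(12−10) = 9·8·3·2 = 432 ≡ 3, so v_2 = 3^{−1} = 9 (mod 13).
  i = 3 (α = 4): (4−3)(4−12)(4−9)(4−10) = 1·(−8)·(−5)·(−6) = −240 ≡ 7, so v_3 = 7^{−1} = 2 (mod 13).
  i = 4 (α = 9): (9−3)(9−12)(9−4)(9−10) = 6·(−3)·5·(−1) = 90 ≡ 12, so v_4 = 12^{−1} = 12 (mod 13).
  i = 5 (α = 10): (10−3)(10−12)(10−4)(10−9) = 7·(−2)·6·1 = −84 ≡ 7, so v_5 = 7^{−1} = 2 (mod 13).
  v = [1, 9, 2, 12, 2].
Step 2: syndromes of r = [11, 8, 1, 3, 6] (all sums mod 13).
  S_0 = Σ v_i r_i = 1·11 + 9·8 + 2·1 + 12·3 + 2·6 = 133 ≡ 3.
  S_1 = Σ v_i α_i r_i = 1·3·11 + 9·12·8 + 2·4·1 + 12·9·3 + 2·10·6 = 1349 ≡ 10.
  α_i^2 mod 13 = [9, 1, 3, 3, 9].
  S_2 = Σ v_i α_i^2 r_i = 1·9·11 + 9·1·8 + 2·3·1 + 12·3·3 + 2·9·6 = 393 ≡ 3.
  S = (3, 10, 3) ≠ 0, so r is not a codeword (an error is present).
Step 3: locate the error. For a single error e at position i, S_ℓ = v_i·e·α_i^ℓ, so α_err = S_1/S_0.
  S_0^{−1} = 3^{−1} = 9 (mod 13), so α_err = 10·9 = 90 ≡ 12 = α_2. Error position i = 2.
  Consistency check: S_2/S_1 = 3·4 = 12 ≡ 12 = α_err ✓ (single-error assumption holds).
Step 4: error magnitude e = S_0/v_2 = S_0·∏_{j≠2}(α_2 − α_j) = 3·3 = 9 ≡ 9 (mod 13).
Step 5: correct position 2: c_2 = r_2 − e = 8 − 9 ≡ 12 (mod 13). Hence c = [11, 12, 1, 3, 6].
  Check: interpolating c through the α_i gives m(x) = 2 + 3·x (degree < 2) with m(α_i) = c_i for every i, so c is indeed a codeword.


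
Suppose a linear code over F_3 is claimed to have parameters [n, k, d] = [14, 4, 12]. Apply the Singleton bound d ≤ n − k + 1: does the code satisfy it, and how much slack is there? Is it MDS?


Singleton RHS = n − k + 1 = 11, slack = -1, bound violated (no such code; not MDS).

Singleton bound: d ≤ n − k + 1.
Here n = 14, k = 4, so n − k + 1 = 11.
Given d = 12, check d ≤ 11: NO.
Slack = (n − k + 1) − d = -1.
The slack is negative: d = 12 exceeds n − k + 1 = 11 by 1, so the Singleton bound is violated and no linear [14, 4, 12]_3 code can exist. In particular it is not MDS (MDS requires d = n − k + 1 exactly).
Description: the claimed parameters are [14, 4, 12]_3; such a code would be impossible (violates the Singleton bound).


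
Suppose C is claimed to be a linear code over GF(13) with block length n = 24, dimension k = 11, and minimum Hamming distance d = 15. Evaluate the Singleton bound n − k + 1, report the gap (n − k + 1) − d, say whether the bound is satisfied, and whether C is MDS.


Singleton RHS = n − k + 1 = 14, slack = -1, bound violated (no such code; not MDS).

Singleton bound: d ≤ n − k + 1.
Here n = 24, k = 11, so n − k + 1 = 14.
Given d = 15, check d ≤ 14: NO.
Slack = (n − k + 1) − d = -1.
The slack is negative: d = 15 exceeds n − k + 1 = 14 by 1, so the Singleton bound is violated and no linear [24, 11, 15]_13 code can exist. In particular it is not MDS (MDS requires d = n − k + 1 exactly).
Description: the claimed parameters are [24, 11, 15]_13; such a code would be impossible (violates the Singleton bound).


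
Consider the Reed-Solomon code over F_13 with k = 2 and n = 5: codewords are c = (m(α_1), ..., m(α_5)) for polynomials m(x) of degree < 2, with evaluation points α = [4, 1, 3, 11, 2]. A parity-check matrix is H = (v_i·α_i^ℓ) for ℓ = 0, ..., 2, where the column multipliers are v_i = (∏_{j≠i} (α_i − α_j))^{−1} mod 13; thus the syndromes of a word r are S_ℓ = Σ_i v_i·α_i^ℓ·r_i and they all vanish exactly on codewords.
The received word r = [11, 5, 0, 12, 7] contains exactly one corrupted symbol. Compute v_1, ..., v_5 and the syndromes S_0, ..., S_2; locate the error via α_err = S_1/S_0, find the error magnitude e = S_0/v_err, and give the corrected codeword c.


S = (10, 4, 12), error at position 3, error magnitude e = 4, c = [11, 5, 9, 12, 7].

Step 1: column multipliers v_i = (∏_{j≠i}(α_i − α_j))^{−1} mod 13.
  i = 1 (α = 4): (4−1)(4−3)(4−11)(4−2) = 3·1·(−7)·2 = −42 ≡ 10, so v_1 = 10^{−1} = 4 (mod 13).
  i = 2 (α = 1): (1−4)(1−3)(1−11)(1−2) = (−3)·(−2)·(−10)·(−1) = 60 ≡ 8, so v_2 = 8^{−1} = 5 (mod 13).
  i = 3 (α = 3): (3−4)(3−1)(3−11)(3−2) = (−1)·2·(−8)·1 = 16 ≡ 3, so v_3 = 3^{−1} = 9 (mod 13).
  i = 4 (α = 11): (11−4)(11−1)(11−3)(11−2) = 7·10·8·9 = 5040 ≡ 9, so v_4 = 9^{−1} = 3 (mod 13).
  i = 5 (α = 2): (2−4)(2−1)(2−3)(2−11) = (−2)·1·(−1)·(−9) = −18 ≡ 8, so v_5 = 8^{−1} = 5 (mod 13).
  v = [4, 5, 9, 3, 5].
Step 2: syndromes of r = [11, 5, 0, 12, 7] (all sums mod 13).
  S_0 = Σ v_i r_i = 4·11 + 5·5 + 9·0 + 3·12 + 5·7 = 140 ≡ 10.
  S_1 = Σ v_i α_i r_i = 4·4·11 + 5·1·5 + 9·3·0 + 3·11·12 + 5·2·7 = 667 ≡ 4.
  α_i^2 mod 13 = [3, 1, 9, 4, 4].
  S_2 = Σ v_i α_i^2 r_i = 4·3·11 + 5·1·5 + 9·9·0 + 3·4·12 + 5·4·7 = 441 ≡ 12.
  S = (10, 4, 12) ≠ 0, so r is not a codeword (an error is present).
Step 3: locate the error. For a single error e at position i, S_ℓ = v_i·e·α_i^ℓ, so α_err = S_1/S_0.
  S_0^{−1} = 10^{−1} = 4 (mod 13), so α_err = 4·4 = 16 ≡ 3 = α_3. Error position i = 3.
  Consistency check: S_2/S_1 = 12·10 = 120 ≡ 3 = α_err ✓ (single-error assumption holds).
Step 4: error magnitude e = S_0/v_3 = S_0·∏_{j≠3}(α_3 − α_j) = 10·3 = 30 ≡ 4 (mod 13).
Step 5: correct position 3: c_3 = r_3 − e = 0 − 4 ≡ 9 (mod 13). Hence c = [11, 5, 9, 12, 7].
  Check: interpolating c through the α_i gives m(x) = 3 + 2·x (degree < 2) with m(α_i) = c_i for every i, so c is indeed a codeword.


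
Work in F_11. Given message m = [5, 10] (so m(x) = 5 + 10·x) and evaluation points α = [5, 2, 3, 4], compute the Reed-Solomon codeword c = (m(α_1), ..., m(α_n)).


c = [0, 3, 2, 1]

Message polynomial: m(x) = 5 + 10·x (mod 11).
For each evaluation point α_i, compute m(α_i) mod 11:
  α_1 = 5: Horner steps 10 → 0, so m(5) = 0.
  α_2 = 2: Horner steps 10 → 3, so m(2) = 3.
  α_3 = 3: Horner steps 10 → 2, so m(3) = 2.
  α_4 = 4: Horner steps 10 → 1, so m(4) = 1.
Codeword c = [0, 3, 2, 1] ∈ F_11^4.


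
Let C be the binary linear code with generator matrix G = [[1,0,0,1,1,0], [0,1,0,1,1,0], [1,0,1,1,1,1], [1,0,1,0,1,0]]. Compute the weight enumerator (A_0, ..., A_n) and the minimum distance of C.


Weight distribution: A_0 = 1, A_2 = 4, A_3 = 6, A_4 = 3, A_5 = 2. Minimum distance d = 2.

Enumerate all 2^4 = 16 messages m ∈ F_2^4.
For each, compute codeword c = mG in F_2^6, then tally its weight.
  m = 0000 → c = 000000, weight = 0.
  m = 1000 → c = 100110, weight = 3.
  m = 0100 → c = 010110, weight = 3.
  m = 1100 → c = 110000, weight = 2.
  m = 0010 → c = 101111, weight = 5.
  m = 1010 → c = 001001, weight = 2.
  m = 0110 → c = 111001, weight = 4.
  m = 1110 → c = 011111, weight = 5.
  m = 0001 → c = 101010, weight = 3.
  m = 1001 → c = 001100, weight = 2.
  m = 0101 → c = 111100, weight = 4.
  m = 1101 → c = 011010, weight = 3.
  m = 0011 → c = 000101, weight = 2.
  m = 1011 → c = 100011, weight = 3.
  m = 0111 → c = 010011, weight = 3.
  m = 1111 → c = 110101, weight = 4.
Tally weights:
  weight 0: 1 codewords.
  weight 2: 4 codewords.
  weight 3: 6 codewords.
  weight 4: 3 codewords.
  weight 5: 2 codewords.
Minimum distance d = smallest w > 0 with A_w > 0 = 2.
Sanity: Σ A_w = 16 = 2^4 = 16 ✓.


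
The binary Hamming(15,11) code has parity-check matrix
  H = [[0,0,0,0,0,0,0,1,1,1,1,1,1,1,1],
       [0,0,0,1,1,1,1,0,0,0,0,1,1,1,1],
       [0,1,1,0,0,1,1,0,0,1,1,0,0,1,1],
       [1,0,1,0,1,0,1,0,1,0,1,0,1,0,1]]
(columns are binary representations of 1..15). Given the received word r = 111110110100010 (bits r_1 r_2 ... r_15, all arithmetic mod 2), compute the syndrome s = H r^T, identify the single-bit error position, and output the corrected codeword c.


s = (1, 0, 1, 0)^T, error position = 10, corrected codeword c = 111110110000010

Compute s = H r^T mod 2 one row at a time:
  s_1 = 1 + 0 + 1 + 0 + 0 + 0 + 1 + 0 = 3 ≡ 1 (mod 2).
  s_2 = 1 + 1 + 0 + 1 + 0 + 0 + 1 + 0 = 4 ≡ 0 (mod 2).
  s_3 = 1 + 1 + 0 + 1 + 1 + 0 + 1 + 0 = 5 ≡ 1 (mod 2).
  s_4 = 1 + 1 + 1 + 1 + 0 + 0 + 0 + 0 = 4 ≡ 0 (mod 2).
s = (1, 0, 1, 0)^T — this equals column 10 of H (binary 1010), so error is at position 10.
Correct: flip bit 10 of r = 111110110100010 to get c = 111110110000010.


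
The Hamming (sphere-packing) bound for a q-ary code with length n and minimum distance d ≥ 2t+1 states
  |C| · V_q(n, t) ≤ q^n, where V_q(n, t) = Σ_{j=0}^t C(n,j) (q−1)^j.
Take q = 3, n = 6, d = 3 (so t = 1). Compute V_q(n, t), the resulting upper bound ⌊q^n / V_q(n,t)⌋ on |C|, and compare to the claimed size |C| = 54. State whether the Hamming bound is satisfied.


V_q(n, t) = 13, q^n = 729, Hamming bound = 56, |C| = 54 ≤ bound (satisfied).

Step 1: Compute V_q(n, t) = Σ_{j=0}^1 C(n, j) (q−1)^j.
  j = 0: C(6,0)·(2)^0 = 1·1 = 1.
  j = 1: C(6,1)·(2)^1 = 6·2 = 12.
  V_q(n, t) = 1 + 12 = 13.
Step 2: q^n = 3^6 = 729.
Step 3: Hamming bound ⌊q^n / V_q(n,t)⌋ = ⌊729/13⌋ = 56.
Step 4: Compare |C| = 54 to 56: satisfied.
The claimed |C| lies below the Hamming bound.


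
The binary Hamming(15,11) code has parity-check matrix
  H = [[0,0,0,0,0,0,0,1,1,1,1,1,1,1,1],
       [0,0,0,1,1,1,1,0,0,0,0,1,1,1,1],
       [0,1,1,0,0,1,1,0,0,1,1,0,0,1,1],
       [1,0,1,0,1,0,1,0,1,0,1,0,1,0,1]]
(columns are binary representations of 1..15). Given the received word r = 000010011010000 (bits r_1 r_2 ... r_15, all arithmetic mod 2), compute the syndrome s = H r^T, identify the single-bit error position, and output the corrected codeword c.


s = (1, 1, 1, 1)^T, error position = 15, corrected codeword c = 000010011010001

Compute s = H r^T mod 2 one row at a time:
  s_1 = 1 + 1 + 0 + 1 + 0 + 0 + 0 + 0 = 3 ≡ 1 (mod 2).
  s_2 = 0 + 1 + 0 + 0 + 0 + 0 + 0 + 0 = 1 ≡ 1 (mod 2).
  s_3 = 0 + 0 + 0 + 0 + 0 + 1 + 0 + 0 = 1 ≡ 1 (mod 2).
  s_4 = 0 + 0 + 1 + 0 + 1 + 1 + 0 + 0 = 3 ≡ 1 (mod 2).
s = (1, 1, 1, 1)^T — this equals column 15 of H (binary 1111), so error is at position 15.
Correct: flip bit 15 of r = 000010011010000 to get c = 000010011010001.


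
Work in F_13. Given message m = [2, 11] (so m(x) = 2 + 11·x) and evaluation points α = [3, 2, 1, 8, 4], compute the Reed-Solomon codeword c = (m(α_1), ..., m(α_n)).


c = [9, 11, 0, 12, 7]

Message polynomial: m(x) = 2 + 11·x (mod 13).
For each evaluation point α_i, compute m(α_i) mod 13:
  α_1 = 3: Horner steps 11 → 9, so m(3) = 9.
  α_2 = 2: Horner steps 11 → 11, so m(2) = 11.
  α_3 = 1: Horner steps 11 → 0, so m(1) = 0.
  α_4 = 8: Horner steps 11 → 12, so m(8) = 12.
  α_5 = 4: Horner steps 11 → 7, so m(4) = 7.
Codeword c = [9, 11, 0, 12, 7] ∈ F_13^5.


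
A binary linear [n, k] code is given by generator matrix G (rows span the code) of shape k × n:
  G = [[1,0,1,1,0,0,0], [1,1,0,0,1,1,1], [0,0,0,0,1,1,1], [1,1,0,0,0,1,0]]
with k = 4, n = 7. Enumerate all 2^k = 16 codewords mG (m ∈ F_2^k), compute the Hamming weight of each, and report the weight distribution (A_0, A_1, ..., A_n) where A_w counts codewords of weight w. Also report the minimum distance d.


Weight distribution: A_0 = 1, A_1 = 1, A_2 = 2, A_3 = 4, A_4 = 3, A_5 = 3, A_6 = 2. Minimum distance d = 1.

Enumerate all 2^4 = 16 messages m ∈ F_2^4.
For each, compute codeword c = mG in F_2^7, then tally its weight.
  m = 0000 → c = 0000000, weight = 0.
  m = 1000 → c = 1011000, weight = 3.
  m = 0100 → c = 1100111, weight = 5.
  m = 1100 → c = 0111111, weight = 6.
  m = 0010 → c = 0000111, weight = 3.
  m = 1010 → c = 1011111, weight = 6.
  m = 0110 → c = 1100000, weight = 2.
  m = 1110 → c = 0111000, weight = 3.
  m = 0001 → c = 1100010, weight = 3.
  m = 1001 → c = 0111010, weight = 4.
  m = 0101 → c = 0000101, weight = 2.
  m = 1101 → c = 1011101, weight = 5.
  m = 0011 → c = 1100101, weight = 4.
  m = 1011 → c = 0111101, weight = 5.
  m = 0111 → c = 0000010, weight = 1.
  m = 1111 → c = 1011010, weight = 4.
Tally weights:
  weight 0: 1 codewords.
  weight 1: 1 codewords.
  weight 2: 2 codewords.
  weight 3: 4 codewords.
  weight 4: 3 codewords.
  weight 5: 3 codewords.
  weight 6: 2 codewords.
Minimum distance d = smallest w > 0 with A_w > 0 = 1.
Sanity: Σ A_w = 16 = 2^4 = 16 ✓.


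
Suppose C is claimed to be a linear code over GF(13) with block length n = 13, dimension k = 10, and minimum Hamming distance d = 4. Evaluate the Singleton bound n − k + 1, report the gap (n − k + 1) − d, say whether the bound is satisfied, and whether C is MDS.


Singleton RHS = n − k + 1 = 4, slack = 0, bound satisfied, MDS.

Singleton bound: d ≤ n − k + 1.
Here n = 13, k = 10, so n − k + 1 = 4.
Given d = 4, check d ≤ 4: YES.
Slack = (n − k + 1) − d = 0.
The code is MDS (slack = 0).
Description: the claimed parameters are [13, 10, 4]_13; such a code would be MDS (meets Singleton bound).


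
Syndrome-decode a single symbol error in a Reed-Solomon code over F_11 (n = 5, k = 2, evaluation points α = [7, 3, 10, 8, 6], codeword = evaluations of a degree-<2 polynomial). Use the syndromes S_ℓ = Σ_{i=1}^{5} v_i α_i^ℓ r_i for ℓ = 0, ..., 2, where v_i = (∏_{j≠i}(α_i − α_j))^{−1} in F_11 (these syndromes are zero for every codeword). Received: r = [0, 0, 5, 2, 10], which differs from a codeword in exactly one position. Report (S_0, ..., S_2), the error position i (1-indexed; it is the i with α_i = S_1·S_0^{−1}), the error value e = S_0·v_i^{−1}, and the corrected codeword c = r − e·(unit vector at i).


S = (5, 2, 3), error at position 1, error magnitude e = 5, c = [6, 0, 5, 2, 10].

Step 1: column multipliers v_i = (∏_{j≠i}(α_i − α_j))^{−1} mod 11.
  i = 1 (α = 7): (7−3)(7−10)(7−8)(7−6) = 4·(−3)·(−1)·1 = 12 ≡ 1, so v_1 = 1^{−1} = 1 (mod 11).
  i = 2 (α = 3): (3−7)(3−10)(3−8)(3−6) = (−4)·(−7)·(−5)·(−3) = 420 ≡ 2, so v_2 = 2^{−1} = 6 (mod 11).
  i = 3 (α = 10): (10−7)(10−3)(10−8)(10−6) = 3·7·2·4 = 168 ≡ 3, so v_3 = 3^{−1} = 4 (mod 11).
  i = 4 (α = 8): (8−7)(8−3)(8−10)(8−6) = 1·5·(−2)·2 = −20 ≡ 2, so v_4 = 2^{−1} = 6 (mod 11).
  i = 5 (α = 6): (6−7)(6−3)(6−10)(6−8) = (−1)·3·(−4)·(−2) = −24 ≡ 9, so v_5 = 9^{−1} = 5 (mod 11).
  v = [1, 6, 4, 6, 5].
Step 2: syndromes of r = [0, 0, 5, 2, 10] (all sums mod 11).
  S_0 = Σ v_i r_i = 1·0 + 6·0 + 4·5 + 6·2 + 5·10 = 82 ≡ 5.
  S_1 = Σ v_i α_i r_i = 1·7·0 + 6·3·0 + 4·10·5 + 6·8·2 + 5·6·10 = 596 ≡ 2.
  α_i^2 mod 11 = [5, 9, 1, 9, 3].
  S_2 = Σ v_i α_i^2 r_i = 1·5·0 + 6·9·0 + 4·1·5 + 6·9·2 + 5·3·10 = 278 ≡ 3.
  S = (5, 2, 3) ≠ 0, so r is not a codeword (an error is present).
Step 3: locate the error. For a single error e at position i, S_ℓ = v_i·e·α_i^ℓ, so α_err = S_1/S_0.
  S_0^{−1} = 5^{−1} = 9 (mod 11), so α_err = 2·9 = 18 ≡ 7 = α_1. Error position i = 1.
  Consistency check: S_2/S_1 = 3·6 = 18 ≡ 7 = α_err ✓ (single-error assumption holds).
Step 4: error magnitude e = S_0/v_1 = S_0·∏_{j≠1}(α_1 − α_j) = 5·1 = 5 ≡ 5 (mod 11).
Step 5: correct position 1: c_1 = r_1 − e = 0 − 5 ≡ 6 (mod 11). Hence c = [6, 0, 5, 2, 10].
  Check: interpolating c through the α_i gives m(x) = 1 + 7·x (degree < 2) with m(α_i) = c_i for every i, so c is indeed a codeword.


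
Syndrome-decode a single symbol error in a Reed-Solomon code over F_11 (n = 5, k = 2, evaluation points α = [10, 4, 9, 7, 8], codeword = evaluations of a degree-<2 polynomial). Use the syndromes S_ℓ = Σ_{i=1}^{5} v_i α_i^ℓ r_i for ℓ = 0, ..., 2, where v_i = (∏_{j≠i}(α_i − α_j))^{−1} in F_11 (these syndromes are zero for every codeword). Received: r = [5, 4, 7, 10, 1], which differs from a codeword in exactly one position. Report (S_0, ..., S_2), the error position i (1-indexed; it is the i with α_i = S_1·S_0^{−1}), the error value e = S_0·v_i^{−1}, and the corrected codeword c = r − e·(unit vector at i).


S = (4, 3, 5), error at position 3, error magnitude e = 4, c = [5, 4, 3, 10, 1].

Step 1: column multipliers v_i = (∏_{j≠i}(α_i − α_j))^{−1} mod 11.
  i = 1 (α = 10): (10−4)(10−9)(10−7)(10−8) = 6·1·3·2 = 36 ≡ 3, so v_1 = 3^{−1} = 4 (mod 11).
  i = 2 (α = 4): (4−10)(4−9)(4−7)(4−8) = (−6)·(−5)·(−3)·(−4) = 360 ≡ 8, so v_2 = 8^{−1} = 7 (mod 11).
  i = 3 (α = 9): (9−10)(9−4)(9−7)(9−8) = (−1)·5·2·1 = −10 ≡ 1, so v_3 = 1^{−1} = 1 (mod 11).
  i = 4 (α = 7): (7−10)(7−4)(7−9)(7−8) = (−3)·3·(−2)·(−1) = −18 ≡ 4, so v_4 = 4^{−1} = 3 (mod 11).
  i = 5 (α = 8): (8−10)(8−4)(8−9)(8−7) = (−2)·4·(−1)·1 = 8 ≡ 8, so v_5 = 8^{−1} = 7 (mod 11).
  v = [4, 7, 1, 3, 7].
Step 2: syndromes of r = [5, 4, 7, 10, 1] (all sums mod 11).
  S_0 = Σ v_i r_i = 4·5 + 7·4 + 1·7 + 3·10 + 7·1 = 92 ≡ 4.
  S_1 = Σ v_i α_i r_i = 4·10·5 + 7·4·4 + 1·9·7 + 3·7·10 + 7·8·1 = 641 ≡ 3.
  α_i^2 mod 11 = [1, 5, 4, 5, 9].
  S_2 = Σ v_i α_i^2 r_i = 4·1·5 + 7·5·4 + 1·4·7 + 3·5·10 + 7·9·1 = 401 ≡ 5.
  S = (4, 3, 5) ≠ 0, so r is not a codeword (an error is present).
Step 3: locate the error. For a single error e at position i, S_ℓ = v_i·e·α_i^ℓ, so α_err = S_1/S_0.
  S_0^{−1} = 4^{−1} = 3 (mod 11), so α_err = 3·3 = 9 ≡ 9 = α_3. Error position i = 3.
  Consistency check: S_2/S_1 = 5·4 = 20 ≡ 9 = α_err ✓ (single-error assumption holds).
Step 4: error magnitude e = S_0/v_3 = S_0·∏_{j≠3}(α_3 − α_j) = 4·1 = 4 ≡ 4 (mod 11).
Step 5: correct position 3: c_3 = r_3 − e = 7 − 4 ≡ 3 (mod 11). Hence c = [5, 4, 3, 10, 1].
  Check: interpolating c through the α_i gives m(x) = 7 + 2·x (degree < 2) with m(α_i) = c_i for every i, so c is indeed a codeword.


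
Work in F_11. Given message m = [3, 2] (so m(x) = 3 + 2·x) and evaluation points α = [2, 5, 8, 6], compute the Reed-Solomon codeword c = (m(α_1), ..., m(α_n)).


c = [7, 2, 8, 4]

Message polynomial: m(x) = 3 + 2·x (mod 11).
For each evaluation point α_i, compute m(α_i) mod 11:
  α_1 = 2: Horner steps 2 → 7, so m(2) = 7.
  α_2 = 5: Horner steps 2 → 2, so m(5) = 2.
  α_3 = 8: Horner steps 2 → 8, so m(8) = 8.
  α_4 = 6: Horner steps 2 → 4, so m(6) = 4.
Codeword c = [7, 2, 8, 4] ∈ F_11^4.


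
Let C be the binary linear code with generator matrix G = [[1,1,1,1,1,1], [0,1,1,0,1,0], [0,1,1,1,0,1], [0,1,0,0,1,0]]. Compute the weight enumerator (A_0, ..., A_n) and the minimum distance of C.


Weight distribution: A_0 = 1, A_1 = 1, A_2 = 3, A_3 = 6, A_4 = 3, A_5 = 1, A_6 = 1. Minimum distance d = 1.

Enumerate all 2^4 = 16 messages m ∈ F_2^4.
For each, compute codeword c = mG in F_2^6, then tally its weight.
  m = 0000 → c = 000000, weight = 0.
  m = 1000 → c = 111111, weight = 6.
  m = 0100 → c = 011010, weight = 3.
  m = 1100 → c = 100101, weight = 3.
  m = 0010 → c = 011101, weight = 4.
  m = 1010 → c = 100010, weight = 2.
  m = 0110 → c = 000111, weight = 3.
  m = 1110 → c = 111000, weight = 3.
  m = 0001 → c = 010010, weight = 2.
  m = 1001 → c = 101101, weight = 4.
  m = 0101 → c = 001000, weight = 1.
  m = 1101 → c = 110111, weight = 5.
  m = 0011 → c = 001111, weight = 4.
  m = 1011 → c = 110000, weight = 2.
  m = 0111 → c = 010101, weight = 3.
  m = 1111 → c = 101010, weight = 3.
Tally weights:
  weight 0: 1 codewords.
  weight 1: 1 codewords.
  weight 2: 3 codewords.
  weight 3: 6 codewords.
  weight 4: 3 codewords.
  weight 5: 1 codewords.
  weight 6: 1 codewords.
Minimum distance d = smallest w > 0 with A_w > 0 = 1.
Sanity: Σ A_w = 16 = 2^4 = 16 ✓.


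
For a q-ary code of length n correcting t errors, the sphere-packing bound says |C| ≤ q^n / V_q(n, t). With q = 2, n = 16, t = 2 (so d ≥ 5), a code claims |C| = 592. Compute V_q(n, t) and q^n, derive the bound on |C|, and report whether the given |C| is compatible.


V_q(n, t) = 137, q^n = 65536, Hamming bound = 478, |C| = 592 > bound (violated).

Step 1: Compute V_q(n, t) = Σ_{j=0}^2 C(n, j) (q−1)^j.
  j = 0: C(16,0)·(1)^0 = 1·1 = 1.
  j = 1: C(16,1)·(1)^1 = 16·1 = 16.
  j = 2: C(16,2)·(1)^2 = 120·1 = 120.
  V_q(n, t) = 1 + 16 + 120 = 137.
Step 2: q^n = 2^16 = 65536.
Step 3: Hamming bound ⌊q^n / V_q(n,t)⌋ = ⌊65536/137⌋ = 478.
Step 4: Compare |C| = 592 to 478: violated.
The claimed |C| lies above the Hamming bound, so no 2-ary code of length 16 with d ≥ 5 can have 592 codewords.


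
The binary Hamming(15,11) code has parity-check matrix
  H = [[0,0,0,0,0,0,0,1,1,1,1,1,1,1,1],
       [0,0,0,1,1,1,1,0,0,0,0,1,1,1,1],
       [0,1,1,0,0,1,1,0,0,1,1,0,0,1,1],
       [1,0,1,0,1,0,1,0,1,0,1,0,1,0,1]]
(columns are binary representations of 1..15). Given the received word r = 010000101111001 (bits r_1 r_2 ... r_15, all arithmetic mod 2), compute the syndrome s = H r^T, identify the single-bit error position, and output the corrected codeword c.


s = (1, 1, 1, 0)^T, error position = 14, corrected codeword c = 010000101111011

Compute s = H r^T mod 2 one row at a time:
  s_1 = 0 + 1 + 1 + 1 + 1 + 0 + 0 + 1 = 5 ≡ 1 (mod 2).
  s_2 = 0 + 0 + 0 + 1 + 1 + 0 + 0 + 1 = 3 ≡ 1 (mod 2).
  s_3 = 1 + 0 + 0 + 1 + 1 + 1 + 0 + 1 = 5 ≡ 1 (mod 2).
  s_4 = 0 + 0 + 0 + 1 + 1 + 1 + 0 + 1 = 4 ≡ 0 (mod 2).
s = (1, 1, 1, 0)^T — this equals column 14 of H (binary 1110), so error is at position 14.
Correct: flip bit 14 of r = 010000101111001 to get c = 010000101111011.


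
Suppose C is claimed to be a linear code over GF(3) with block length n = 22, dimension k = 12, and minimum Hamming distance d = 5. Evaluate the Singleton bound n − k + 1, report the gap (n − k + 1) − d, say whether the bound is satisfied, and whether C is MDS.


Singleton RHS = n − k + 1 = 11, slack = 6, bound satisfied, not MDS.

Singleton bound: d ≤ n − k + 1.
Here n = 22, k = 12, so n − k + 1 = 11.
Given d = 5, check d ≤ 11: YES.
Slack = (n − k + 1) − d = 6.
The code is NOT MDS (slack = 6 > 0).
Description: the claimed parameters are [22, 12, 5]_3; such a code would be non-MDS.


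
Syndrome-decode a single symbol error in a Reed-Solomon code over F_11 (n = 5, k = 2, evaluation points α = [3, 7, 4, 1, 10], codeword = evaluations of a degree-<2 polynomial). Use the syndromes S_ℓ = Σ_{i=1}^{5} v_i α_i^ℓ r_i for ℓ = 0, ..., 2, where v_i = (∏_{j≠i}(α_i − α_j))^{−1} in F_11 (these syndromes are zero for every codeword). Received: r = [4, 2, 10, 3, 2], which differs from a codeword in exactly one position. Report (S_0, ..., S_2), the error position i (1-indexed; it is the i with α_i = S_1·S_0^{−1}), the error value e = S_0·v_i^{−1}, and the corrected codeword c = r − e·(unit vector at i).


S = (10, 4, 6), error at position 2, error magnitude e = 7, c = [4, 6, 10, 3, 2].

Step 1: column multipliers v_i = (∏_{j≠i}(α_i − α_j))^{−1} mod 11.
  i = 1 (α = 3): (3−7)(3−4)(3−1)(3−10) = (−4)·(−1)·2·(−7) = −56 ≡ 10, so v_1 = 10^{−1} = 10 (mod 11).
  i = 2 (α = 7): (7−3)(7−4)(7−1)(7−10) = 4·3·6·(−3) = −216 ≡ 4, so v_2 = 4^{−1} = 3 (mod 11).
  i = 3 (α = 4): (4−3)(4−7)(4−1)(4−10) = 1·(−3)·3·(−6) = 54 ≡ 10, so v_3 = 10^{−1} = 10 (mod 11).
  i = 4 (α = 1): (1−3)(1−7)(1−4)(1−10) = (−2)·(−6)·(−3)·(−9) = 324 ≡ 5, so v_4 = 5^{−1} = 9 (mod 11).
  i = 5 (α = 10): (10−3)(10−7)(10−4)(10−1) = 7·3·6·9 = 1134 ≡ 1, so v_5 = 1^{−1} = 1 (mod 11).
  v = [10, 3, 10, 9, 1].
Step 2: syndromes of r = [4, 2, 10, 3, 2] (all sums mod 11).
  S_0 = Σ v_i r_i = 10·4 + 3·2 + 10·10 + 9·3 + 1·2 = 175 ≡ 10.
  S_1 = Σ v_i α_i r_i = 10·3·4 + 3·7·2 + 10·4·10 + 9·1·3 + 1·10·2 = 609 ≡ 4.
  α_i^2 mod 11 = [9, 5, 5, 1, 1].
  S_2 = Σ v_i α_i^2 r_i = 10·9·4 + 3·5·2 + 10·5·10 + 9·1·3 + 1·1·2 = 919 ≡ 6.
  S = (10, 4, 6) ≠ 0, so r is not a codeword (an error is present).
Step 3: locate the error. For a single error e at position i, S_ℓ = v_i·e·α_i^ℓ, so α_err = S_1/S_0.
  S_0^{−1} = 10^{−1} = 10 (mod 11), so α_err = 4·10 = 40 ≡ 7 = α_2. Error position i = 2.
  Consistency check: S_2/S_1 = 6·3 = 18 ≡ 7 = α_err ✓ (single-error assumption holds).
Step 4: error magnitude e = S_0/v_2 = S_0·∏_{j≠2}(α_2 − α_j) = 10·4 = 40 ≡ 7 (mod 11).
Step 5: correct position 2: c_2 = r_2 − e = 2 − 7 ≡ 6 (mod 11). Hence c = [4, 6, 10, 3, 2].
  Check: interpolating c through the α_i gives m(x) = 8 + 6·x (degree < 2) with m(α_i) = c_i for every i, so c is indeed a codeword.


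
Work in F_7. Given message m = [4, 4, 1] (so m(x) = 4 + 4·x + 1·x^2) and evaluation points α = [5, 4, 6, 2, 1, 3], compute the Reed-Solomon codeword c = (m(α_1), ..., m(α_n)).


c = [0, 1, 1, 2, 2, 4]

Message polynomial: m(x) = 4 + 4·x + 1·x^2 (mod 7).
For each evaluation point α_i, compute m(α_i) mod 7:
  α_1 = 5: Horner steps 1 → 2 → 0, so m(5) = 0.
  α_2 = 4: Horner steps 1 → 1 → 1, so m(4) = 1.
  α_3 = 6: Horner steps 1 → 3 → 1, so m(6) = 1.
  α_4 = 2: Horner steps 1 → 6 → 2, so m(2) = 2.
  α_5 = 1: Horner steps 1 → 5 → 2, so m(1) = 2.
  α_6 = 3: Horner steps 1 → 0 → 4, so m(3) = 4.
Codeword c = [0, 1, 1, 2, 2, 4] ∈ F_7^6.


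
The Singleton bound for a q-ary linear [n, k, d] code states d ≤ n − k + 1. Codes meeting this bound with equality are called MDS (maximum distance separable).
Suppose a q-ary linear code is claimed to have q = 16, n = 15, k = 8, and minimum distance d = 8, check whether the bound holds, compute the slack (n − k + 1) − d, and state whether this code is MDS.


Singleton RHS = n − k + 1 = 8, slack = 0, bound satisfied, MDS.

Singleton bound: d ≤ n − k + 1.
Here n = 15, k = 8, so n − k + 1 = 8.
Given d = 8, check d ≤ 8: YES.
Slack = (n − k + 1) − d = 0.
The code is MDS (slack = 0).
Description: the claimed parameters are [15, 8, 8]_16; such a code would be MDS (meets Singleton bound).


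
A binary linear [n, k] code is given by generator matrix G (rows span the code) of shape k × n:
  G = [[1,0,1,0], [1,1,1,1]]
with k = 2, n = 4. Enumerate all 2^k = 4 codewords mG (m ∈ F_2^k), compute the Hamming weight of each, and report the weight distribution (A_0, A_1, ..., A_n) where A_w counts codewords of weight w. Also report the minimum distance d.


Weight distribution: A_0 = 1, A_2 = 2, A_4 = 1. Minimum distance d = 2.

Enumerate all 2^2 = 4 messages m ∈ F_2^2.
For each, compute codeword c = mG in F_2^4, then tally its weight.
  m = 00 → c = 0000, weight = 0.
  m = 10 → c = 1010, weight = 2.
  m = 01 → c = 1111, weight = 4.
  m = 11 → c = 0101, weight = 2.
Tally weights:
  weight 0: 1 codewords.
  weight 2: 2 codewords.
  weight 4: 1 codewords.
Minimum distance d = smallest w > 0 with A_w > 0 = 2.
Sanity: Σ A_w = 4 = 2^2 = 4 ✓.


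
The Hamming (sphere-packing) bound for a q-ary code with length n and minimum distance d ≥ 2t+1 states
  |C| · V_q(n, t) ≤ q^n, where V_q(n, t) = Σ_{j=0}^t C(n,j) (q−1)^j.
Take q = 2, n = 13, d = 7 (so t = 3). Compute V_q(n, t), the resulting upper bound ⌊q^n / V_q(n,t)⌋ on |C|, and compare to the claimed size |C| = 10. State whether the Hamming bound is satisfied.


V_q(n, t) = 378, q^n = 8192, Hamming bound = 21, |C| = 10 ≤ bound (satisfied).

Step 1: Compute V_q(n, t) = Σ_{j=0}^3 C(n, j) (q−1)^j.
  j = 0: C(13,0)·(1)^0 = 1·1 = 1.
  j = 1: C(13,1)·(1)^1 = 13·1 = 13.
  j = 2: C(13,2)·(1)^2 = 78·1 = 78.
  j = 3: C(13,3)·(1)^3 = 286·1 = 286.
  V_q(n, t) = 1 + 13 + 78 + 286 = 378.
Step 2: q^n = 2^13 = 8192.
Step 3: Hamming bound ⌊q^n / V_q(n,t)⌋ = ⌊8192/378⌋ = 21.
Step 4: Compare |C| = 10 to 21: satisfied.
The claimed |C| lies below the Hamming bound.


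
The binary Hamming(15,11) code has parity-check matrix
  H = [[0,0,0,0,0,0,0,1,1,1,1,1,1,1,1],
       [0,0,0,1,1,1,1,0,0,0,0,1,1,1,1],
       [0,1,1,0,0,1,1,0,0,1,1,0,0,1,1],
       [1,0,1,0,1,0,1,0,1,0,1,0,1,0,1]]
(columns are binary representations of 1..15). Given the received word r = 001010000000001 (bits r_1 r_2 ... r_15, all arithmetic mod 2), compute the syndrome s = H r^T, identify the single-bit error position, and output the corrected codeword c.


s = (1, 0, 0, 1)^T, error position = 9, corrected codeword c = 001010001000001

Compute s = H r^T mod 2 one row at a time:
  s_1 = 0 + 0 + 0 + 0 + 0 + 0 + 0 + 1 = 1 ≡ 1 (mod 2).
  s_2 = 0 + 1 + 0 + 0 + 0 + 0 + 0 + 1 = 2 ≡ 0 (mod 2).
  s_3 = 0 + 1 + 0 + 0 + 0 + 0 + 0 + 1 = 2 ≡ 0 (mod 2).
  s_4 = 0 + 1 + 1 + 0 + 0 + 0 + 0 + 1 = 3 ≡ 1 (mod 2).
s = (1, 0, 0, 1)^T — this equals column 9 of H (binary 1001), so error is at position 9.
Correct: flip bit 9 of r = 001010000000001 to get c = 001010001000001.


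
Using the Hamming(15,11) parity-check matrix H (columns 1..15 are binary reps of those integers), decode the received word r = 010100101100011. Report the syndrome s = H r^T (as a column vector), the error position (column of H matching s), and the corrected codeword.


s = (0, 0, 1, 1)^T, error position = 3, corrected codeword c = 011100101100011

Compute s = H r^T mod 2 one row at a time:
  s_1 = 0 + 1 + 1 + 0 + 0 + 0 + 1 + 1 = 4 ≡ 0 (mod 2).
  s_2 = 1 + 0 + 0 + 1 + 0 + 0 + 1 + 1 = 4 ≡ 0 (mod 2).
  s_3 = 1 + 0 + 0 + 1 + 1 + 0 + 1 + 1 = 5 ≡ 1 (mod 2).
  s_4 = 0 + 0 + 0 + 1 + 1 + 0 + 0 + 1 = 3 ≡ 1 (mod 2).
s = (0, 0, 1, 1)^T — this equals column 3 of H (binary 0011), so error is at position 3.
Correct: flip bit 3 of r = 010100101100011 to get c = 011100101100011.


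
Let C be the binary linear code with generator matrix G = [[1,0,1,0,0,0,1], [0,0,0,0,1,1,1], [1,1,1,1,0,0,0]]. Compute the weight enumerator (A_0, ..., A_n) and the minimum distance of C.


Weight distribution: A_0 = 1, A_3 = 3, A_4 = 3, A_7 = 1. Minimum distance d = 3.

Enumerate all 2^3 = 8 messages m ∈ F_2^3.
For each, compute codeword c = mG in F_2^7, then tally its weight.
  m = 000 → c = 0000000, weight = 0.
  m = 100 → c = 1010001, weight = 3.
  m = 010 → c = 0000111, weight = 3.
  m = 110 → c = 1010110, weight = 4.
  m = 001 → c = 1111000, weight = 4.
  m = 101 → c = 0101001, weight = 3.
  m = 011 → c = 1111111, weight = 7.
  m = 111 → c = 0101110, weight = 4.
Tally weights:
  weight 0: 1 codewords.
  weight 3: 3 codewords.
  weight 4: 3 codewords.
  weight 7: 1 codewords.
Minimum distance d = smallest w > 0 with A_w > 0 = 3.
Sanity: Σ A_w = 8 = 2^3 = 8 ✓.


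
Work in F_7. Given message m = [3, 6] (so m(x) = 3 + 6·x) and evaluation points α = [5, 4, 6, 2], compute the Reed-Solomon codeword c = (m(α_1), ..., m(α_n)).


c = [5, 6, 4, 1]

Message polynomial: m(x) = 3 + 6·x (mod 7).
For each evaluation point α_i, compute m(α_i) mod 7:
  α_1 = 5: Horner steps 6 → 5, so m(5) = 5.
  α_2 = 4: Horner steps 6 → 6, so m(4) = 6.
  α_3 = 6: Horner steps 6 → 4, so m(6) = 4.
  α_4 = 2: Horner steps 6 → 1, so m(2) = 1.
Codeword c = [5, 6, 4, 1] ∈ F_7^4.


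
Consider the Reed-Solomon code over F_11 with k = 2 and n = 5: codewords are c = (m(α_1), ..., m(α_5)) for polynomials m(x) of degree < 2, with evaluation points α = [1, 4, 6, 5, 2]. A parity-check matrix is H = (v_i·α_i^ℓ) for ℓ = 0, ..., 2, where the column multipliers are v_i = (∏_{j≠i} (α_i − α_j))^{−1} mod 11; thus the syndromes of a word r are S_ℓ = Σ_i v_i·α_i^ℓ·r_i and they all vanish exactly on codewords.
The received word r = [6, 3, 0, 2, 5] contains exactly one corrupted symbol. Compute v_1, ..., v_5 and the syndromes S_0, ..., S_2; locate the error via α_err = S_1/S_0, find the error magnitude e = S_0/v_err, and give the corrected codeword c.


S = (3, 7, 9), error at position 3, error magnitude e = 10, c = [6, 3, 1, 2, 5].

Step 1: column multipliers v_i = (∏_{j≠i}(α_i − α_j))^{−1} mod 11.
  i = 1 (α = 1): (1−4)(1−6)(1−5)(1−2) = (−3)·(−5)·(−4)·(−1) = 60 ≡ 5, so v_1 = 5^{−1} = 9 (mod 11).
  i = 2 (α = 4): (4−1)(4−6)(4−5)(4−2) = 3·(−2)·(−1)·2 = 12 ≡ 1, so v_2 = 1^{−1} = 1 (mod 11).
  i = 3 (α = 6): (6−1)(6−4)(6−5)(6−2) = 5·2·1·4 = 40 ≡ 7, so v_3 = 7^{−1} = 8 (mod 11).
  i = 4 (α = 5): (5−1)(5−4)(5−6)(5−2) = 4·1·(−1)·3 = −12 ≡ 10, so v_4 = 10^{−1} = 10 (mod 11).
  i = 5 (α = 2): (2−1)(2−4)(2−6)(2−5) = 1·(−2)·(−4)·(−3) = −24 ≡ 9, so v_5 = 9^{−1} = 5 (mod 11).
  v = [9, 1, 8, 10, 5].
Step 2: syndromes of r = [6, 3, 0, 2, 5] (all sums mod 11).
  S_0 = Σ v_i r_i = 9·6 + 1·3 + 8·0 + 10·2 + 5·5 = 102 ≡ 3.
  S_1 = Σ v_i α_i r_i = 9·1·6 + 1·4·3 + 8·6·0 + 10·5·2 + 5·2·5 = 216 ≡ 7.
  α_i^2 mod 11 = [1, 5, 3, 3, 4].
  S_2 = Σ v_i α_i^2 r_i = 9·1·6 + 1·5·3 + 8·3·0 + 10·3·2 + 5·4·5 = 229 ≡ 9.
  S = (3, 7, 9) ≠ 0, so r is not a codeword (an error is present).
Step 3: locate the error. For a single error e at position i, S_ℓ = v_i·e·α_i^ℓ, so α_err = S_1/S_0.
  S_0^{−1} = 3^{−1} = 4 (mod 11), so α_err = 7·4 = 28 ≡ 6 = α_3. Error position i = 3.
  Consistency check: S_2/S_1 = 9·8 = 72 ≡ 6 = α_err ✓ (single-error assumption holds).
Step 4: error magnitude e = S_0/v_3 = S_0·∏_{j≠3}(α_3 − α_j) = 3·7 = 21 ≡ 10 (mod 11).
Step 5: correct position 3: c_3 = r_3 − e = 0 − 10 ≡ 1 (mod 11). Hence c = [6, 3, 1, 2, 5].
  Check: interpolating c through the α_i gives m(x) = 7 + 10·x (degree < 2) with m(α_i) = c_i for every i, so c is indeed a codeword.
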